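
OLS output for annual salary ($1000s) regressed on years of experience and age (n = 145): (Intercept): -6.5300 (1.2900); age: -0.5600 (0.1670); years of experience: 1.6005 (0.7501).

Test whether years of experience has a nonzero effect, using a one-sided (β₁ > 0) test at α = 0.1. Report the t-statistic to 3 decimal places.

Read off: b = 1.6005, SE = 0.7501 for years of experience.
H₀: β₁ = 0 vs H₁: β₁ > 0.
t = 1.6005 / 0.7501 = 2.134.
df = n − k − 1 = 145 − 2 − 1 = 142.
One-sided p ≈ 0.0173, which is < 0.1, so reject H₀.
There is evidence that the true slope on years of experience is positive, holding the other predictors fixed.

t = 2.134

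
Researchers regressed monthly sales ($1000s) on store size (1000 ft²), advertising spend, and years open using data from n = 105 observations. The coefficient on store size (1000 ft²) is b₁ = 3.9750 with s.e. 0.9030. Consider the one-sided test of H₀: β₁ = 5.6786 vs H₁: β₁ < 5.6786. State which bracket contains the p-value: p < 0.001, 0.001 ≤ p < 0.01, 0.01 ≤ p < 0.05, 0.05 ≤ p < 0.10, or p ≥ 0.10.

t = (3.9750 − 5.6786) / 0.9030 = -1.887.
df = n − k − 1 = 105 − 3 − 1 = 101.
One-sided p = P(T_{101} < t) ≈ 0.0310.
So 0.01 ≤ p < 0.05.

0.01 ≤ p < 0.05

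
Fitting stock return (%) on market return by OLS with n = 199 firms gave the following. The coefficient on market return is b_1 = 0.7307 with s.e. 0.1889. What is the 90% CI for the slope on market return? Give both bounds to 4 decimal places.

df = n − 2 = 199 − 2 = 197.
t* = t_{0.05, 197} = 1.652625.
Margin = t* × SE = 1.652625 × 0.1889 = 0.312181.
CI: 0.7307 ± 0.312181 → (0.4185, 1.0429).
With 90% confidence, each one-unit increase in market return is associated with a change of between 0.4185 and 1.0429 % in stock return.

(0.4185, 1.0429)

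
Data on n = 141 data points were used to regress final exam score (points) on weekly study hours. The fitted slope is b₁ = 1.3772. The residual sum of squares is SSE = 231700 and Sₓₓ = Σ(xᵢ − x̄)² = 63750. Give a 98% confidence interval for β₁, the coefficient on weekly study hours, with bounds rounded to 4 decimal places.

(0.9966, 1.7578)

MSE = SSE/(n − 2) = 231700/139 = 1666.91.
SE(b₁) = √(MSE/Sₓₓ) = √(1666.91/63750) = 0.161702.
df = n − 2 = 139.
t* = t_{0.01, 139} = 2.353474.
Margin = t* × SE = 2.353474 × 0.161702 = 0.380562.
CI: 1.3772 ± 0.380562 → (0.9966, 1.7578).
With 98% confidence, each one-unit increase in weekly study hours is associated with a change of between 0.9966 and 1.7578 points in final exam score.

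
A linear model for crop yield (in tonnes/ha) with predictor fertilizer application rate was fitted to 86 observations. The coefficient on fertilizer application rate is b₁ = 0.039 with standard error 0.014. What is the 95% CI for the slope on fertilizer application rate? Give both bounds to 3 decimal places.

(0.011, 0.067)

df = n − 2 = 86 − 2 = 84.
t* = t_{0.025, 84} = 1.98861.
Margin = t* × SE = 1.98861 × 0.014 = 0.02784.
CI: 0.039 ± 0.02784 → (0.011, 0.067).
With 95% confidence, each one-unit increase in fertilizer application rate is associated with a change of between 0.011 and 0.067 tonnes/ha in crop yield.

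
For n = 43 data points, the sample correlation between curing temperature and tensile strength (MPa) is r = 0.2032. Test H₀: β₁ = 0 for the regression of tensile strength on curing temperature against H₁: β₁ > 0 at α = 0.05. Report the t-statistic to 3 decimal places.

t = r·√(n − 2)/√(1 − r²) = 0.2032·√41/√0.95871 = 1.329.
df = n − 2 = 41.
One-sided p ≈ 0.0956, which is ≥ 0.05, so fail to reject H₀.
The data do not give significant evidence of a linear association between curing temperature and tensile strength.

t = 1.329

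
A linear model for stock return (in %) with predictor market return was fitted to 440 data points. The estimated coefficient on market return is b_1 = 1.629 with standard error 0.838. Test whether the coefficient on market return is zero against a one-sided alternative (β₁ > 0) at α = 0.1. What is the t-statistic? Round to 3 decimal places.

H₀: β₁ = 0 vs H₁: β₁ > 0.
t = (b_1 − β₁⁰)/SE = 1.629 / 0.838 = 1.944.
df = n − 2 = 440 − 2 = 438.
One-sided p ≈ 0.0263, which is < 0.1, so reject H₀.
There is evidence that the true slope on market return is positive.

t = 1.944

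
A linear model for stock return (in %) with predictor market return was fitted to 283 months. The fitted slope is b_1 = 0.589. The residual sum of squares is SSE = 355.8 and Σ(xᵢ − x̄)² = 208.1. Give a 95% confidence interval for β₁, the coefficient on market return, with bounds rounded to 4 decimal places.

(0.4355, 0.7425)

MSE = SSE/(n − 2) = 355.8/281 = 1.26619.
SE(b_1) = √(MSE/Sₓₓ) = √(1.26619/208.1) = 0.0780034.
df = n − 2 = 281.
t* = t_{0.025, 281} = 1.968442.
Margin = t* × SE = 1.968442 × 0.0780034 = 0.153545.
CI: 0.589 ± 0.153545 → (0.4355, 0.7425).
With 95% confidence, each one-unit increase in market return is associated with a change of between 0.4355 and 0.7425 % in stock return.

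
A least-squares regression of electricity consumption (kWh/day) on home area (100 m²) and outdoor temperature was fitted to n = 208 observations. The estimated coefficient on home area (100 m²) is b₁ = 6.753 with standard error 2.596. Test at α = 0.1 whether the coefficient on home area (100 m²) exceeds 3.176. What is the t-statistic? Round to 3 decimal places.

H₀: β₁ = 3.176 vs H₁: β₁ > 3.176.
t = (b₁ − β₁⁰)/SE = (6.753 − 3.176) / 2.596 = 1.378.
df = n − k − 1 = 208 − 2 − 1 = 205.
One-sided p ≈ 0.0849, which is < 0.1, so reject H₀.
There is evidence that the true slope on home area (100 m²) exceeds 3.176 kWh/day per unit, holding the other predictors fixed.

t = 1.378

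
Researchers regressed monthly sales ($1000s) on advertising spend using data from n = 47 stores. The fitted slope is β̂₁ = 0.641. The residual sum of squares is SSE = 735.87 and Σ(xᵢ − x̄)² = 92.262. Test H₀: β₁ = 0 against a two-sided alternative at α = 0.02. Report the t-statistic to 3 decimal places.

MSE = SSE/(n − 2) = 735.87/45 = 16.3527.
SE(β̂₁) = √(MSE/Sₓₓ) = √(16.3527/92.262) = 0.421001.
t = 0.641 / 0.421001 = 1.523.
df = n − 2 = 45.
Two-sided p ≈ 0.1349, which is ≥ 0.02, so fail to reject H₀.
The data do not give significant evidence of an association between advertising spend and monthly sales.

t = 1.523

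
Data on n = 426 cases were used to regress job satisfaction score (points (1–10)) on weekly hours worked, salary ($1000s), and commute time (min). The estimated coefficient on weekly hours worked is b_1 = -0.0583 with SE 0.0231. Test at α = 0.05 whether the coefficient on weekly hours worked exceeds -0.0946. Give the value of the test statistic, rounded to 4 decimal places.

t = 1.5714

H₀: β₁ = -0.0946 vs H₁: β₁ > -0.0946.
t = (b_1 − β₁⁰)/SE = (-0.0583 − (-0.0946)) / 0.0231 = 1.5714.
df = n − k − 1 = 426 − 3 − 1 = 422.
One-sided p ≈ 0.0584, which is ≥ 0.05, so fail to reject H₀.
The data do not give significant evidence that the true slope on weekly hours worked exceeds -0.0946 points (1–10) per unit, holding the other predictors fixed.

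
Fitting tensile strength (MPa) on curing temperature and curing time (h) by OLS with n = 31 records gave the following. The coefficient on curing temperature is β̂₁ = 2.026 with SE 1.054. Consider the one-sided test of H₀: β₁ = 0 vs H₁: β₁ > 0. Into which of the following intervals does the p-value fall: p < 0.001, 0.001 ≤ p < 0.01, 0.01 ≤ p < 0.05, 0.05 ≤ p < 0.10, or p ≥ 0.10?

t = 2.026 / 1.054 = 1.922.
df = n − k − 1 = 31 − 2 − 1 = 28.
One-sided p = P(T_{28} > t) ≈ 0.0324.
So 0.01 ≤ p < 0.05.

0.01 ≤ p < 0.05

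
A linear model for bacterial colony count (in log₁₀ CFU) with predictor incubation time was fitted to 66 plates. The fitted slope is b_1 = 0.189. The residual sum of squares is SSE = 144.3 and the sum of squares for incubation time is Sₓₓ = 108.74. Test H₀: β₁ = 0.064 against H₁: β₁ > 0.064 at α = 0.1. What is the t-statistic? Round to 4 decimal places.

MSE = SSE/(n − 2) = 144.3/64 = 2.25469.
SE(b_1) = √(MSE/Sₓₓ) = √(2.25469/108.74) = 0.143995.
t = (0.189 − 0.064) / 0.143995 = 0.8681.
df = n − 2 = 64.
One-sided p ≈ 0.1943, which is ≥ 0.1, so fail to reject H₀.
The data do not give significant evidence that the true slope on incubation time exceeds 0.064 log₁₀ CFU per unit.

t = 0.8681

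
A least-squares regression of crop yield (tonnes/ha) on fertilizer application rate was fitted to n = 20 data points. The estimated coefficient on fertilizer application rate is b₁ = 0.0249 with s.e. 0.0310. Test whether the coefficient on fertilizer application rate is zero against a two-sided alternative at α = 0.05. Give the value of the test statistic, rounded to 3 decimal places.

H₀: β₁ = 0 vs H₁: β₁ ≠ 0.
t = (b₁ − β₁⁰)/SE = 0.0249 / 0.0310 = 0.803.
df = n − 2 = 20 − 2 = 18.
Two-sided p ≈ 0.4323, which is ≥ 0.05, so fail to reject H₀.
The data do not give significant evidence of an association between fertilizer application rate and crop yield.

t = 0.803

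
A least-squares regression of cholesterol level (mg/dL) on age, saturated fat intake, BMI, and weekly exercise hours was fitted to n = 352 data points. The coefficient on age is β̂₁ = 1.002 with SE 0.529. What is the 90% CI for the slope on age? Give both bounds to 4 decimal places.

(0.1295, 1.8745)

df = n − k − 1 = 352 − 4 − 1 = 347.
t* = t_{0.05, 347} = 1.649257.
Margin = t* × SE = 1.649257 × 0.529 = 0.872457.
CI: 1.002 ± 0.872457 → (0.1295, 1.8745).
With 90% confidence, each one-unit increase in age is associated with a change of between 0.1295 and 1.8745 mg/dL in cholesterol level, holding the other predictors fixed.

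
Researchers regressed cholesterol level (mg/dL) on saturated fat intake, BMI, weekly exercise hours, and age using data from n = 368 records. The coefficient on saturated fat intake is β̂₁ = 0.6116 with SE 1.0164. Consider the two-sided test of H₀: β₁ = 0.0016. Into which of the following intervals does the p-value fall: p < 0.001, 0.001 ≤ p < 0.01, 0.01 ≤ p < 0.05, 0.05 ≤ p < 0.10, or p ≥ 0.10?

t = (0.6116 − 0.0016) / 1.0164 = 0.600.
df = n − k − 1 = 368 − 4 − 1 = 363.
Two-sided p = 2·P(T_{363} > |t|) ≈ 0.5488.
So p ≥ 0.10.

p ≥ 0.10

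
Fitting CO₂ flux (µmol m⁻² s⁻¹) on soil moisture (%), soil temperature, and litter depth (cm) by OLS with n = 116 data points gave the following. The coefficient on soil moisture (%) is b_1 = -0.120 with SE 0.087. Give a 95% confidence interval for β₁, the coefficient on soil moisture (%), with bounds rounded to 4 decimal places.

(-0.2924, 0.0524)

df = n − k − 1 = 116 − 3 − 1 = 112.
t* = t_{0.025, 112} = 1.981372.
Margin = t* × SE = 1.981372 × 0.087 = 0.172379.
CI: -0.120 ± 0.172379 → (-0.2924, 0.0524).
With 95% confidence, each one-unit increase in soil moisture (%) is associated with a change of between -0.2924 and 0.0524 µmol m⁻² s⁻¹ in CO₂ flux, holding the other predictors fixed.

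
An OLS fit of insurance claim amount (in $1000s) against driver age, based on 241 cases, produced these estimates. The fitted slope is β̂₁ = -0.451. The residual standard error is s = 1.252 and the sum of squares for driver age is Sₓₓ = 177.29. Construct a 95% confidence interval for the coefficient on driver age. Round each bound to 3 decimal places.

(-0.636, -0.266)

SE(β̂₁) = s/√Sₓₓ = 1.252/√177.29 = 0.0940291.
df = n − 2 = 239.
t* = t_{0.025, 239} = 1.969939.
Margin = t* × SE = 1.969939 × 0.0940291 = 0.18523.
CI: -0.451 ± 0.18523 → (-0.636, -0.266).
With 95% confidence, each one-unit increase in driver age is associated with a change of between -0.636 and -0.266 $1000s in insurance claim amount.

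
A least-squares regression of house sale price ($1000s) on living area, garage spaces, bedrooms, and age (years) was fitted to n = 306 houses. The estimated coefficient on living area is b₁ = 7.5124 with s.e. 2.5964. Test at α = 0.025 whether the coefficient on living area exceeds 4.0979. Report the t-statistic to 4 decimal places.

H₀: β₁ = 4.0979 vs H₁: β₁ > 4.0979.
t = (b₁ − β₁⁰)/SE = (7.5124 − 4.0979) / 2.5964 = 1.3151.
df = n − k − 1 = 306 − 4 − 1 = 301.
One-sided p ≈ 0.0947, which is ≥ 0.025, so fail to reject H₀.
The data do not give significant evidence that the true slope on living area exceeds 4.0979 $1000s per unit, holding the other predictors fixed.

t = 1.3151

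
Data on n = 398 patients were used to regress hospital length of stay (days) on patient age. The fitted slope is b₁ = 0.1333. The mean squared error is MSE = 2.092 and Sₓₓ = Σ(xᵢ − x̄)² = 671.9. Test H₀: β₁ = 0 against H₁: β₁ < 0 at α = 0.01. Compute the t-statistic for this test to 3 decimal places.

t = 2.389

SE(b₁) = √(MSE/Sₓₓ) = √(2.092/671.9) = 0.0557993.
t = 0.1333 / 0.0557993 = 2.389.
df = n − 2 = 396.
One-sided p ≈ 0.9913, which is ≥ 0.01, so fail to reject H₀.
The data do not give significant evidence that the true slope on patient age is negative.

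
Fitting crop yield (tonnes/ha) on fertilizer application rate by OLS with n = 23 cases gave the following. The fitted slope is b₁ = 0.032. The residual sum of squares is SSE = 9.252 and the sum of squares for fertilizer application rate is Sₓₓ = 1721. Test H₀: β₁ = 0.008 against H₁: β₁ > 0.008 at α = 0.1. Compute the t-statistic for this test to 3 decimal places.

t = 1.500

MSE = SSE/(n − 2) = 9.252/21 = 0.440571.
SE(b₁) = √(MSE/Sₓₓ) = √(0.440571/1721) = 0.0159999.
t = (0.032 − 0.008) / 0.0159999 = 1.500.
df = n − 2 = 21.
One-sided p ≈ 0.0742, which is < 0.1, so reject H₀.
There is evidence that the true slope on fertilizer application rate exceeds 0.008 tonnes/ha per unit.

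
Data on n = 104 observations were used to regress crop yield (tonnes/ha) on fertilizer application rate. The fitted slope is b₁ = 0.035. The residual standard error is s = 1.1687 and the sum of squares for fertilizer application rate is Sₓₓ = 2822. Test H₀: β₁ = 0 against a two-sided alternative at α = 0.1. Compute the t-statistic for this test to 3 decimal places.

t = 1.591

SE(b₁) = s/√Sₓₓ = 1.1687/√2822 = 0.0220001.
t = 0.035 / 0.0220001 = 1.591.
df = n − 2 = 102.
Two-sided p ≈ 0.1147, which is ≥ 0.1, so fail to reject H₀.
The data do not give significant evidence of an association between fertilizer application rate and crop yield.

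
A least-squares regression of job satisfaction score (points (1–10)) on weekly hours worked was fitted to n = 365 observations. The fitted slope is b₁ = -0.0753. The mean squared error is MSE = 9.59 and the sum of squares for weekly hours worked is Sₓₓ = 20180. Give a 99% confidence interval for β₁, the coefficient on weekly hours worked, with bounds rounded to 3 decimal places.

(-0.132, -0.019)

SE(b₁) = √(MSE/Sₓₓ) = √(9.59/20180) = 0.0217996.
df = n − 2 = 363.
t* = t_{0.005, 363} = 2.589441.
Margin = t* × SE = 2.589441 × 0.0217996 = 0.05645.
CI: -0.0753 ± 0.05645 → (-0.132, -0.019).
With 99% confidence, each one-unit increase in weekly hours worked is associated with a change of between -0.132 and -0.019 points (1–10) in job satisfaction score.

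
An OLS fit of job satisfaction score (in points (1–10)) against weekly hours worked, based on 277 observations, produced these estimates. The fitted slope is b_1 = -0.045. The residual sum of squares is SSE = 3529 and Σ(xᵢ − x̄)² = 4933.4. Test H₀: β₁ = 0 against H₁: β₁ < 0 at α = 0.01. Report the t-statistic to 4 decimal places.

MSE = SSE/(n − 2) = 3529/275 = 12.8327.
SE(b_1) = √(MSE/Sₓₓ) = √(12.8327/4933.4) = 0.0510019.
t = -0.045 / 0.0510019 = -0.8823.
df = n − 2 = 275.
One-sided p ≈ 0.1892, which is ≥ 0.01, so fail to reject H₀.
The data do not give significant evidence that the true slope on weekly hours worked is negative.

t = -0.8823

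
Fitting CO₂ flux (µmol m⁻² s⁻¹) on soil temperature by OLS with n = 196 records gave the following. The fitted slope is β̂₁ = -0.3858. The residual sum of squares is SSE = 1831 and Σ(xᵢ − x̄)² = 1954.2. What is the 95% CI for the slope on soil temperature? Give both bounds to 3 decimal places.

(-0.523, -0.249)

MSE = SSE/(n − 2) = 1831/194 = 9.43814.
SE(β̂₁) = √(MSE/Sₓₓ) = √(9.43814/1954.2) = 0.0694958.
df = n − 2 = 194.
t* = t_{0.025, 194} = 1.972268.
Margin = t* × SE = 1.972268 × 0.0694958 = 0.13706.
CI: -0.3858 ± 0.13706 → (-0.523, -0.249).
With 95% confidence, each one-unit increase in soil temperature is associated with a change of between -0.523 and -0.249 µmol m⁻² s⁻¹ in CO₂ flux.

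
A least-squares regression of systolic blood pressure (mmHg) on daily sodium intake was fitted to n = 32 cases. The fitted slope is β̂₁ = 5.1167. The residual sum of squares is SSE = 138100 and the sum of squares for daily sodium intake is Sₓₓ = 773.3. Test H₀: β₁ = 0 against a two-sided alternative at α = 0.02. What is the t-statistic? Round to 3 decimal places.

MSE = SSE/(n − 2) = 138100/30 = 4603.33.
SE(β̂₁) = √(MSE/Sₓₓ) = √(4603.33/773.3) = 2.43984.
t = 5.1167 / 2.43984 = 2.097.
df = n − 2 = 30.
Two-sided p ≈ 0.0445, which is ≥ 0.02, so fail to reject H₀.
The data do not give significant evidence of an association between daily sodium intake and systolic blood pressure.

t = 2.097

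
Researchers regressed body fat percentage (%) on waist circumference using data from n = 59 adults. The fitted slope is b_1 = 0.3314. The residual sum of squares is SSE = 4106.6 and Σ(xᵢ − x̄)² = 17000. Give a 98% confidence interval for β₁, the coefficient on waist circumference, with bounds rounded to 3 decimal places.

MSE = SSE/(n − 2) = 4106.6/57 = 72.0456.
SE(b_1) = √(MSE/Sₓₓ) = √(72.0456/17000) = 0.0650997.
df = n − 2 = 57.
t* = t_{0.01, 57} = 2.393568.
Margin = t* × SE = 2.393568 × 0.0650997 = 0.15582.
CI: 0.3314 ± 0.15582 → (0.176, 0.487).
With 98% confidence, each one-unit increase in waist circumference is associated with a change of between 0.176 and 0.487 % in body fat percentage.

(0.176, 0.487)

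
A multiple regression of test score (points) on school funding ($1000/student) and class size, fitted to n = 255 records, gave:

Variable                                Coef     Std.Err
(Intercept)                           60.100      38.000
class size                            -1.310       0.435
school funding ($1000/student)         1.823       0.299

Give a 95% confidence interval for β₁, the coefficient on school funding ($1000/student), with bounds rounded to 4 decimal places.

Read off: b = 1.823, SE = 0.299 for school funding ($1000/student).
df = n − k − 1 = 255 − 2 − 1 = 252.
t* = t_{0.025, 252} = 1.969422.
Margin = t* × SE = 1.969422 × 0.299 = 0.588857.
CI: 1.823 ± 0.588857 → (1.2341, 2.4119).

(1.2341, 2.4119)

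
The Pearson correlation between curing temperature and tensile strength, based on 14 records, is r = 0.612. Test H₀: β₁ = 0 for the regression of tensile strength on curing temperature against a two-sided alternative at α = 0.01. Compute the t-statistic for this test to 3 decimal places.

t = 2.681

t = r·√(n − 2)/√(1 − r²) = 0.612·√12/√0.625456 = 2.681.
df = n − 2 = 12.
Two-sided p ≈ 0.0200, which is ≥ 0.01, so fail to reject H₀.
The data do not give significant evidence of a linear association between curing temperature and tensile strength.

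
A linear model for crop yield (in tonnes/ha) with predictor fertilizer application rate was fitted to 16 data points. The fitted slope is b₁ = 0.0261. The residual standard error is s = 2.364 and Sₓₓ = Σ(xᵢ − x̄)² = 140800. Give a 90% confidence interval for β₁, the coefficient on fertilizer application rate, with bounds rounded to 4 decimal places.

(0.0150, 0.0372)

SE(b₁) = s/√Sₓₓ = 2.364/√140800 = 0.00630008.
df = n − 2 = 14.
t* = t_{0.05, 14} = 1.76131.
Margin = t* × SE = 1.76131 × 0.00630008 = 0.011096.
CI: 0.0261 ± 0.011096 → (0.0150, 0.0372).
With 90% confidence, each one-unit increase in fertilizer application rate is associated with a change of between 0.0150 and 0.0372 tonnes/ha in crop yield.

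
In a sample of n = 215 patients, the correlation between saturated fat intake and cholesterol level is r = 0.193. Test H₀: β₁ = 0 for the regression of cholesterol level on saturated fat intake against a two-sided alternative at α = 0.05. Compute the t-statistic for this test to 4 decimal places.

t = 2.8707

t = r·√(n − 2)/√(1 − r²) = 0.193·√213/√0.962751 = 2.8707.
df = n − 2 = 213.
Two-sided p ≈ 0.0045, which is < 0.05, so reject H₀.
There is evidence of a linear association between saturated fat intake and cholesterol level.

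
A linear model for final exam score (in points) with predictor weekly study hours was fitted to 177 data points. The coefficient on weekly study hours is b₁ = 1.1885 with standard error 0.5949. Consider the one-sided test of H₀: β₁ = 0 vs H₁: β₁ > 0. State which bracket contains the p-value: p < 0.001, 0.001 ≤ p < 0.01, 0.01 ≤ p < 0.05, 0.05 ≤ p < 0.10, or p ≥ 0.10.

t = 1.1885 / 0.5949 = 1.998.
df = n − 2 = 177 − 2 = 175.
One-sided p = P(T_{175} > t) ≈ 0.0236.
So 0.01 ≤ p < 0.05.

0.01 ≤ p < 0.05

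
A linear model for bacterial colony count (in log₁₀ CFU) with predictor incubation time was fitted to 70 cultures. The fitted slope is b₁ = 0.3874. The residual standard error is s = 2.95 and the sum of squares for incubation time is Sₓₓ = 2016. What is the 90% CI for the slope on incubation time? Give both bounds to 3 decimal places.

(0.278, 0.497)

SE(b₁) = s/√Sₓₓ = 2.95/√2016 = 0.0657017.
df = n − 2 = 68.
t* = t_{0.05, 68} = 1.667572.
Margin = t* × SE = 1.667572 × 0.0657017 = 0.10956.
CI: 0.3874 ± 0.10956 → (0.278, 0.497).
With 90% confidence, each one-unit increase in incubation time is associated with a change of between 0.278 and 0.497 log₁₀ CFU in bacterial colony count.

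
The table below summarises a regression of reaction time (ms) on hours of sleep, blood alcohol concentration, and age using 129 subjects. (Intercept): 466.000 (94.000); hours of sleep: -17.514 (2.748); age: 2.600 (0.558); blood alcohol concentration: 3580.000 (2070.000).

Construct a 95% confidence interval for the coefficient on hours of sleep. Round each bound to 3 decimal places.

(-22.953, -12.075)

Read off: b = -17.514, SE = 2.748 for hours of sleep.
df = n − k − 1 = 129 − 3 − 1 = 125.
t* = t_{0.025, 125} = 1.979124.
Margin = t* × SE = 1.979124 × 2.748 = 5.43863.
CI: -17.514 ± 5.43863 → (-22.953, -12.075).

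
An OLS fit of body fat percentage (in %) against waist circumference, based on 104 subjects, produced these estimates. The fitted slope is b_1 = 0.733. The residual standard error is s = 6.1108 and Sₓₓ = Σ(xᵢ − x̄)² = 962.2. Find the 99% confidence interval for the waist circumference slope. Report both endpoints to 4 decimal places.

(0.2159, 1.2501)

SE(b_1) = s/√Sₓₓ = 6.1108/√962.2 = 0.197.
df = n − 2 = 102.
t* = t_{0.005, 102} = 2.624891.
Margin = t* × SE = 2.624891 × 0.197 = 0.517103.
CI: 0.733 ± 0.517103 → (0.2159, 1.2501).
With 99% confidence, each one-unit increase in waist circumference is associated with a change of between 0.2159 and 1.2501 % in body fat percentage.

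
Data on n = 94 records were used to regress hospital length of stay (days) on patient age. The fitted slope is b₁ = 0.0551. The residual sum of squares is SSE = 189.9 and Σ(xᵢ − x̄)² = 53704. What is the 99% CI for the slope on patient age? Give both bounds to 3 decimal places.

MSE = SSE/(n − 2) = 189.9/92 = 2.06413.
SE(b₁) = √(MSE/Sₓₓ) = √(2.06413/53704) = 0.00619962.
df = n − 2 = 92.
t* = t_{0.005, 92} = 2.63033.
Margin = t* × SE = 2.63033 × 0.00619962 = 0.01631.
CI: 0.0551 ± 0.01631 → (0.039, 0.071).
With 99% confidence, each one-unit increase in patient age is associated with a change of between 0.039 and 0.071 days in hospital length of stay.

(0.039, 0.071)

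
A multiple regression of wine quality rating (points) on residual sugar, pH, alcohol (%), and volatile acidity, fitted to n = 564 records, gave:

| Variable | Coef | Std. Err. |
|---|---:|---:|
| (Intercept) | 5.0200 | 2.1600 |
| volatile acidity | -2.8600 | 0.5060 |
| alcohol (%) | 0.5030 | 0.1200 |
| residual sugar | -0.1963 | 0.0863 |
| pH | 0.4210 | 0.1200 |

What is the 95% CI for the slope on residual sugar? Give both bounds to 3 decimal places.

Read off: b = -0.1963, SE = 0.0863 for residual sugar.
df = n − k − 1 = 564 − 4 − 1 = 559.
t* = t_{0.025, 559} = 1.964217.
Margin = t* × SE = 1.964217 × 0.0863 = 0.16951.
CI: -0.1963 ± 0.16951 → (-0.366, -0.027).

(-0.366, -0.027)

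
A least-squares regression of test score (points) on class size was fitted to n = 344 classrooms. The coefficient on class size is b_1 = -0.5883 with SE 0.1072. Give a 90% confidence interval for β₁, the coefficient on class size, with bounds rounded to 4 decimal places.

(-0.7651, -0.4115)

df = n − 2 = 344 − 2 = 342.
t* = t_{0.05, 342} = 1.649321.
Margin = t* × SE = 1.649321 × 0.1072 = 0.176807.
CI: -0.5883 ± 0.176807 → (-0.7651, -0.4115).
With 90% confidence, each one-unit increase in class size is associated with a change of between -0.7651 and -0.4115 points in test score.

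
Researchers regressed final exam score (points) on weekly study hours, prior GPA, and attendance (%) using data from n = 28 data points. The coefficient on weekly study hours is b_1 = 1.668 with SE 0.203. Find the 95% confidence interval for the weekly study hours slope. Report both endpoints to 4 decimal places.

df = n − k − 1 = 28 − 3 − 1 = 24.
t* = t_{0.025, 24} = 2.063899.
Margin = t* × SE = 2.063899 × 0.203 = 0.418971.
CI: 1.668 ± 0.418971 → (1.2490, 2.0870).
With 95% confidence, each one-unit increase in weekly study hours is associated with a change of between 1.2490 and 2.0870 points in final exam score, holding the other predictors fixed.

(1.2490, 2.0870)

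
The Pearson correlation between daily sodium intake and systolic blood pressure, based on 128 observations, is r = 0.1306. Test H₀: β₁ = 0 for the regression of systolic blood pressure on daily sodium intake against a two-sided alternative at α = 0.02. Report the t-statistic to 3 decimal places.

t = 1.479

t = r·√(n − 2)/√(1 − r²) = 0.1306·√126/√0.982944 = 1.479.
df = n − 2 = 126.
Two-sided p ≈ 0.1417, which is ≥ 0.02, so fail to reject H₀.
The data do not give significant evidence of a linear association between daily sodium intake and systolic blood pressure.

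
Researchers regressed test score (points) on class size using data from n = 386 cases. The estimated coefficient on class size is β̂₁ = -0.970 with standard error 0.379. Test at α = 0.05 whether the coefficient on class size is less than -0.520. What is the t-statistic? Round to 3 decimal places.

H₀: β₁ = -0.520 vs H₁: β₁ < -0.520.
t = (β̂₁ − β₁⁰)/SE = (-0.970 − (-0.520)) / 0.379 = -1.187.
df = n − 2 = 386 − 2 = 384.
One-sided p ≈ 0.1179, which is ≥ 0.05, so fail to reject H₀.
The data do not give significant evidence that the true slope on class size is below -0.520 points per unit.

t = -1.187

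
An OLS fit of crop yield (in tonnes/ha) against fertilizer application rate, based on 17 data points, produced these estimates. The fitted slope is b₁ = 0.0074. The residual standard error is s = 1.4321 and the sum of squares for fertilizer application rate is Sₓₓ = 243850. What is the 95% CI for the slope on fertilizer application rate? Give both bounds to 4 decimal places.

SE(b₁) = s/√Sₓₓ = 1.4321/√243850 = 0.00290009.
df = n − 2 = 15.
t* = t_{0.025, 15} = 2.13145.
Margin = t* × SE = 2.13145 × 0.00290009 = 0.006181.
CI: 0.0074 ± 0.006181 → (0.0012, 0.0136).
With 95% confidence, each one-unit increase in fertilizer application rate is associated with a change of between 0.0012 and 0.0136 tonnes/ha in crop yield.

(0.0012, 0.0136)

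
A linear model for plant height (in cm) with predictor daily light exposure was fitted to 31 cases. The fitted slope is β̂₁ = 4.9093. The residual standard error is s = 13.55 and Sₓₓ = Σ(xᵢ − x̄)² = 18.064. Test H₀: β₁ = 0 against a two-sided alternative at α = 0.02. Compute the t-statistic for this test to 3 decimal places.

t = 1.540

SE(β̂₁) = s/√Sₓₓ = 13.55/√18.064 = 3.1881.
t = 4.9093 / 3.1881 = 1.540.
df = n − 2 = 29.
Two-sided p ≈ 0.1344, which is ≥ 0.02, so fail to reject H₀.
The data do not give significant evidence of an association between daily light exposure and plant height.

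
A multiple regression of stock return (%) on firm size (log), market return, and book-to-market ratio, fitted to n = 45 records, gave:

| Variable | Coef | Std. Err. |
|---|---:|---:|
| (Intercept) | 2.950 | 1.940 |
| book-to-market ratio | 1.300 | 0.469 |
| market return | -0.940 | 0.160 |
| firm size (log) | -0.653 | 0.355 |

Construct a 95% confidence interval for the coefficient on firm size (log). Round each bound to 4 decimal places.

(-1.3699, 0.0639)

Read off: b = -0.653, SE = 0.355 for firm size (log).
df = n − k − 1 = 45 − 3 − 1 = 41.
t* = t_{0.025, 41} = 2.019541.
Margin = t* × SE = 2.019541 × 0.355 = 0.716937.
CI: -0.653 ± 0.716937 → (-1.3699, 0.0639).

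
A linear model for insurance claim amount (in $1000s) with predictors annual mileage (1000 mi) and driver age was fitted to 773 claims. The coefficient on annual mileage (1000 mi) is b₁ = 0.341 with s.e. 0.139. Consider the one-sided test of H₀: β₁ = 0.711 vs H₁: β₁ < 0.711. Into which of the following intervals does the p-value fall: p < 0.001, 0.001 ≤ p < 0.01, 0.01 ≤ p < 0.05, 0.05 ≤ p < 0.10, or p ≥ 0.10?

t = (0.341 − 0.711) / 0.139 = -2.662.
df = n − k − 1 = 773 − 2 − 1 = 770.
One-sided p = P(T_{770} < t) ≈ 0.0040.
So 0.001 ≤ p < 0.01.

0.001 ≤ p < 0.01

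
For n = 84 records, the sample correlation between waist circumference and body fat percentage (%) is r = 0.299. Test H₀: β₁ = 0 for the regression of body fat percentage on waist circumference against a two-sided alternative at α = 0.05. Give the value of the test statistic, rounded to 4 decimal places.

t = 2.8374

t = r·√(n − 2)/√(1 − r²) = 0.299·√82/√0.910599 = 2.8374.
df = n − 2 = 82.
Two-sided p ≈ 0.0057, which is < 0.05, so reject H₀.
There is evidence of a linear association between waist circumference and body fat percentage.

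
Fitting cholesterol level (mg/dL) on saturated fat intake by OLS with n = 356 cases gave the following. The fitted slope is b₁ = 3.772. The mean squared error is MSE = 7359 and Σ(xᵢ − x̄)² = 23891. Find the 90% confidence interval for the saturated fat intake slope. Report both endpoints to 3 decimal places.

(2.857, 4.687)

SE(b₁) = √(MSE/Sₓₓ) = √(7359/23891) = 0.554999.
df = n − 2 = 354.
t* = t_{0.05, 354} = 1.649169.
Margin = t* × SE = 1.649169 × 0.554999 = 0.91529.
CI: 3.772 ± 0.91529 → (2.857, 4.687).
With 90% confidence, each one-unit increase in saturated fat intake is associated with a change of between 2.857 and 4.687 mg/dL in cholesterol level.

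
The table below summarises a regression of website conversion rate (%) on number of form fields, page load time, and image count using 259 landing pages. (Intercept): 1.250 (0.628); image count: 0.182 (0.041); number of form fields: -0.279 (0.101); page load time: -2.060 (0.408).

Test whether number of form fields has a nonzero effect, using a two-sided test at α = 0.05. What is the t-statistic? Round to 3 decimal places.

Read off: b = -0.279, SE = 0.101 for number of form fields.
H₀: β₁ = 0 vs H₁: β₁ ≠ 0.
t = -0.279 / 0.101 = -2.762.
df = n − k − 1 = 259 − 3 − 1 = 255.
Two-sided p ≈ 0.0062, which is < 0.05, so reject H₀.
There is evidence that number of form fields is associated with website conversion rate, holding the other predictors fixed.

t = -2.762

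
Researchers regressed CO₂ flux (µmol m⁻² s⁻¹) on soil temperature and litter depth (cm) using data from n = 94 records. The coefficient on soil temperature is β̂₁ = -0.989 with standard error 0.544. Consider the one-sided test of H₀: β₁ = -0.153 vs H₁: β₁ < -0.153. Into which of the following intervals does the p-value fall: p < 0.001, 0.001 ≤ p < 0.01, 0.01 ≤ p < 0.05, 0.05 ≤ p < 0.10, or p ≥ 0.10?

t = (-0.989 − (-0.153)) / 0.544 = -1.537.
df = n − k − 1 = 94 − 2 − 1 = 91.
One-sided p = P(T_{91} < t) ≈ 0.0639.
So 0.05 ≤ p < 0.10.

0.05 ≤ p < 0.10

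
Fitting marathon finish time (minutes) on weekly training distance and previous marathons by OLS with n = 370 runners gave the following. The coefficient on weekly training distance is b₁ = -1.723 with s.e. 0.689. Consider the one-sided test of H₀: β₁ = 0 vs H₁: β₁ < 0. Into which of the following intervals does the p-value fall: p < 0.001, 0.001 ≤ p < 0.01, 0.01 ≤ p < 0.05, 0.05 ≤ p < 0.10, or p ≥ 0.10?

t = -1.723 / 0.689 = -2.501.
df = n − k − 1 = 370 − 2 − 1 = 367.
One-sided p = P(T_{367} < t) ≈ 0.0064.
So 0.001 ≤ p < 0.01.

0.001 ≤ p < 0.01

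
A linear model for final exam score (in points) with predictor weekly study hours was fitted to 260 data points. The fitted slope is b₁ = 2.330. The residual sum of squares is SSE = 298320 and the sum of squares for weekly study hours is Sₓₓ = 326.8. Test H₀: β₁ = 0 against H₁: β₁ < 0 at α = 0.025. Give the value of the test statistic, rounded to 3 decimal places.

MSE = SSE/(n − 2) = 298320/258 = 1156.28.
SE(b₁) = √(MSE/Sₓₓ) = √(1156.28/326.8) = 1.88101.
t = 2.330 / 1.88101 = 1.239.
df = n − 2 = 258.
One-sided p ≈ 0.8917, which is ≥ 0.025, so fail to reject H₀.
The data do not give significant evidence that the true slope on weekly study hours is negative.

t = 1.239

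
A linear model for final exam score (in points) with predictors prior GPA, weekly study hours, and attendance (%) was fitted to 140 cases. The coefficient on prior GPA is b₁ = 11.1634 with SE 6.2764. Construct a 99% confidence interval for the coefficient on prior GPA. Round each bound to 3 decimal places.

df = n − k − 1 = 140 − 3 − 1 = 136.
t* = t_{0.005, 136} = 2.612463.
Margin = t* × SE = 2.612463 × 6.2764 = 16.39686.
CI: 11.1634 ± 16.39686 → (-5.233, 27.560).
With 99% confidence, each one-unit increase in prior GPA is associated with a change of between -5.233 and 27.560 points in final exam score, holding the other predictors fixed.

(-5.233, 27.560)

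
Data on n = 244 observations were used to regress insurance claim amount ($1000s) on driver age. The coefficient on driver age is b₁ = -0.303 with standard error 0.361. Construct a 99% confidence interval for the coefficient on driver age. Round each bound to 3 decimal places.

df = n − 2 = 244 − 2 = 242.
t* = t_{0.005, 242} = 2.596297.
Margin = t* × SE = 2.596297 × 0.361 = 0.93726.
CI: -0.303 ± 0.93726 → (-1.240, 0.634).
With 99% confidence, each one-unit increase in driver age is associated with a change of between -1.240 and 0.634 $1000s in insurance claim amount.

(-1.240, 0.634)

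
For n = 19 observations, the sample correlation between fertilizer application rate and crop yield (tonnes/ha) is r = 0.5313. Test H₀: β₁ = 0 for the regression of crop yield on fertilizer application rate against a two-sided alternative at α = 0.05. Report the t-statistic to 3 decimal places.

t = 2.586

t = r·√(n − 2)/√(1 − r²) = 0.5313·√17/√0.71772 = 2.586.
df = n − 2 = 17.
Two-sided p ≈ 0.0192, which is < 0.05, so reject H₀.
There is evidence of a linear association between fertilizer application rate and crop yield.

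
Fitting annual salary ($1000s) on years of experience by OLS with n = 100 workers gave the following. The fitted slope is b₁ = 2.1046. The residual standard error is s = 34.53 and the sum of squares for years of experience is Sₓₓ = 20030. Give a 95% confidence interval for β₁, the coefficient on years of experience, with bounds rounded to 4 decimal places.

(1.6204, 2.5888)

SE(b₁) = s/√Sₓₓ = 34.53/√20030 = 0.243981.
df = n − 2 = 98.
t* = t_{0.025, 98} = 1.984467.
Margin = t* × SE = 1.984467 × 0.243981 = 0.484172.
CI: 2.1046 ± 0.484172 → (1.6204, 2.5888).
With 95% confidence, each one-unit increase in years of experience is associated with a change of between 1.6204 and 2.5888 $1000s in annual salary.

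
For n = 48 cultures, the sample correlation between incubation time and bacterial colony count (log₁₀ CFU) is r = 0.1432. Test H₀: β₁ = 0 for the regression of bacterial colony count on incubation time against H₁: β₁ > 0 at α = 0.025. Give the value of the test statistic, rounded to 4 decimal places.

t = r·√(n − 2)/√(1 − r²) = 0.1432·√46/√0.979494 = 0.9813.
df = n − 2 = 46.
One-sided p ≈ 0.1658, which is ≥ 0.025, so fail to reject H₀.
The data do not give significant evidence of a linear association between incubation time and bacterial colony count.

t = 0.9813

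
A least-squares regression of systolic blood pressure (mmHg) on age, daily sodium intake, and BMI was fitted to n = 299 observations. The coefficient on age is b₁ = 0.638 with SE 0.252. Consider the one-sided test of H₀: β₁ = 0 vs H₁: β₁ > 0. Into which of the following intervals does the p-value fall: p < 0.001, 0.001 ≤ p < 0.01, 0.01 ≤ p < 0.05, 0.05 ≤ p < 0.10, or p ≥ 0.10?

t = 0.638 / 0.252 = 2.532.
df = n − k − 1 = 299 − 3 − 1 = 295.
One-sided p = P(T_{295} > t) ≈ 0.0059.
So 0.001 ≤ p < 0.01.

0.001 ≤ p < 0.01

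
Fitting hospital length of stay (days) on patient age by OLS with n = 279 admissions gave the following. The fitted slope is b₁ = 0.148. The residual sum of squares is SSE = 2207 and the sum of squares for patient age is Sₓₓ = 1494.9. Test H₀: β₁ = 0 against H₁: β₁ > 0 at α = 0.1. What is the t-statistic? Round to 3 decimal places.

MSE = SSE/(n − 2) = 2207/277 = 7.96751.
SE(b₁) = √(MSE/Sₓₓ) = √(7.96751/1494.9) = 0.0730054.
t = 0.148 / 0.0730054 = 2.027.
df = n − 2 = 277.
One-sided p ≈ 0.0218, which is < 0.1, so reject H₀.
There is evidence that the true slope on patient age is positive.

t = 2.027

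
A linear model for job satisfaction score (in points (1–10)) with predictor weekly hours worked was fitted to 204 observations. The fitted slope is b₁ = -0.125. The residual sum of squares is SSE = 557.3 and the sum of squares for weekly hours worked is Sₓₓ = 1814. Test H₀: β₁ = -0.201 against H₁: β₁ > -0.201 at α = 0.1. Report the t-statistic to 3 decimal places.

MSE = SSE/(n − 2) = 557.3/202 = 2.75891.
SE(b₁) = √(MSE/Sₓₓ) = √(2.75891/1814) = 0.0389987.
t = (-0.125 − (-0.201)) / 0.0389987 = 1.949.
df = n − 2 = 202.
One-sided p ≈ 0.0264, which is < 0.1, so reject H₀.
There is evidence that the true slope on weekly hours worked exceeds -0.201 points (1–10) per unit.

t = 1.949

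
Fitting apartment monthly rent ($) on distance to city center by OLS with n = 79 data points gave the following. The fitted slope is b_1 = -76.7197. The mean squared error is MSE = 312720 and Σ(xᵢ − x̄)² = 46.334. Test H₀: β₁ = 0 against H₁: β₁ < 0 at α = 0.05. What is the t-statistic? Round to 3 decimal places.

t = -0.934

SE(b_1) = √(MSE/Sₓₓ) = √(312720/46.334) = 82.1539.
t = -76.7197 / 82.1539 = -0.934.
df = n − 2 = 77.
One-sided p ≈ 0.1766, which is ≥ 0.05, so fail to reject H₀.
The data do not give significant evidence that the true slope on distance to city center is negative.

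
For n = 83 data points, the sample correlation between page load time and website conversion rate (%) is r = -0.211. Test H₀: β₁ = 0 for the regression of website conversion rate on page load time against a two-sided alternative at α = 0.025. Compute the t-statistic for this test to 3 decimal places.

t = -1.943

t = r·√(n − 2)/√(1 − r²) = -0.211·√81/√0.955479 = -1.943.
df = n − 2 = 81.
Two-sided p ≈ 0.0555, which is ≥ 0.025, so fail to reject H₀.
The data do not give significant evidence of a linear association between page load time and website conversion rate.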